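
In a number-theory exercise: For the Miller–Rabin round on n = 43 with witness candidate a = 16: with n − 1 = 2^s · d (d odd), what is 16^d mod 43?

1

n − 1 = 42 = 2^1 · 21, so s = 1 and d = 21.
16^21 mod 43 = 1.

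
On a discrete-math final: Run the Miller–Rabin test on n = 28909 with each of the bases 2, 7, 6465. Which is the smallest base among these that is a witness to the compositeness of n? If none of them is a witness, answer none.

n − 1 = 28908 = 2^2 · 7227, so s = 2 and d = 7227.
Base 2: x_0 = 2^7227 mod 28909 = 19216. x_0 is neither 1 nor 28908, so continue squaring. x_1 = 19216^2 mod 28909 = 28908. x_1 ≡ −1, so 2 is not a witness.
Base 7: x_0 = 7^7227 mod 28909 = 9693. x_0 is neither 1 nor 28908, so continue squaring. x_1 = 9693^2 mod 28909 = 28908. x_1 ≡ −1, so 7 is not a witness.
Base 6465: x_0 = 6465^7227 mod 28909 = 1. x_0 = 1, so 6465 is not a witness.
No listed base is a witness for 28909.

none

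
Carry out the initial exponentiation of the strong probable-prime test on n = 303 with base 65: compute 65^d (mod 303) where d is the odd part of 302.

65

n − 1 = 302 = 2^1 · 151, so s = 1 and d = 151.
65^151 mod 303 = 65.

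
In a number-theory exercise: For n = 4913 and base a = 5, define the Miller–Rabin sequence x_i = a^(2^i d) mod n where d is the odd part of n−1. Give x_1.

n − 1 = 4912 = 2^4 · 307, so s = 4 and d = 307.
Repeated squaring mod 4913: 5^1 ≡ 5, 5^2 ≡ 25, 5^4 ≡ 625, 5^8 ≡ 2498, 5^16 ≡ 494, 5^32 ≡ 3299, 5^64 ≡ 1106, 5^128 ≡ 4812, 5^256 ≡ 375.
307 = 256 + 32 + 16 + 2 + 1, so 5^307 ≡ 375·3299·494·25·5 ≡ 839 (mod 4913).
x_0 = 839.
x_1 = 839^2 mod 4913 = 1362.

1362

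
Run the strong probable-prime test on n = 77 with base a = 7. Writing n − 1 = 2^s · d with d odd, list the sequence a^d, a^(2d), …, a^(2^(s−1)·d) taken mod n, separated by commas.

n − 1 = 76 = 2^2 · 19, so s = 2 and d = 19.
x_0 = 7^19 mod 77 = 63.
x_1 = 63^2 mod 77 = 42.

63, 42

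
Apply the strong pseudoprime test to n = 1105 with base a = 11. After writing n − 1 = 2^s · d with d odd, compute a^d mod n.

n − 1 = 1104 = 2^4 · 69, so s = 4 and d = 69.
11^69 mod 1105 = 996.

996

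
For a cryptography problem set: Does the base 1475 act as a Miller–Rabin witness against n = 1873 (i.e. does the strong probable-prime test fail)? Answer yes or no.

n − 1 = 1872 = 2^4 · 117, so s = 4 and d = 117.
x_0 = 1475^117 mod 1873 = 1093.
x_0 is neither 1 nor 1872, so continue squaring.
x_1 = 1093^2 mod 1873 = 1548.
x_2 = 1548^2 mod 1873 = 737.
x_3 = 737^2 mod 1873 = 1872.
x_3 ≡ −1, so 1475 is not a witness.

no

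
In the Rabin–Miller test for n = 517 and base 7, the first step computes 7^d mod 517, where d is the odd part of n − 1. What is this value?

n − 1 = 516 = 2^2 · 129, so s = 2 and d = 129.
Repeated squaring mod 517: 7^1 ≡ 7, 7^2 ≡ 49, 7^4 ≡ 333, 7^8 ≡ 251, 7^16 ≡ 444, 7^32 ≡ 159, 7^64 ≡ 465, 7^128 ≡ 119.
129 = 128 + 1, so 7^129 ≡ 119·7 ≡ 316 (mod 517).

316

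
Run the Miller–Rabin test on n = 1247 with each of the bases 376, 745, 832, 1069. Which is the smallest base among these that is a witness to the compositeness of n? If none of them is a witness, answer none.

745

n − 1 = 1246 = 2^1 · 623, so s = 1 and d = 623.
Base 376: x_0 = 376^623 mod 1247 = 1246. x_0 = 1246 ≡ −1, so 376 is not a witness.
Base 745: x_0 = 745^623 mod 1247 = 436. x_0 ∉ {1, 1246} and s = 1, so 745 is a Miller–Rabin witness and 1247 is composite.
Base 832: x_0 = 832^623 mod 1247 = 436. x_0 ∉ {1, 1246} and s = 1, so 832 is a Miller–Rabin witness and 1247 is composite.
Base 1069: x_0 = 1069^623 mod 1247 = 523. x_0 ∉ {1, 1246} and s = 1, so 1069 is a Miller–Rabin witness and 1247 is composite.
The smallest witness among the given bases is 745.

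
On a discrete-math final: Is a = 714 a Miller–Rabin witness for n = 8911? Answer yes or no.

yes

n − 1 = 8910 = 2^1 · 4455, so s = 1 and d = 4455.
Repeated squaring mod 8911: 714^1 ≡ 714, 714^2 ≡ 1869, 714^4 ≡ 49, 714^8 ≡ 2401, 714^16 ≡ 8295, 714^32 ≡ 5194, 714^64 ≡ 4039, 714^128 ≡ 6391, 714^256 ≡ 5768, 714^512 ≡ 5061, 714^1024 ≡ 3507, 714^2048 ≡ 1869, 714^4096 ≡ 49.
4455 = 4096 + 256 + 64 + 32 + 4 + 2 + 1, so 714^4455 ≡ 49·5768·4039·5194·49·1869·714 ≡ 1540 (mod 8911).
x_0 = 714^4455 mod 8911 = 1540.
x_0 ∉ {1, 8910} and s = 1, so 714 is a Miller–Rabin witness and 8911 is composite.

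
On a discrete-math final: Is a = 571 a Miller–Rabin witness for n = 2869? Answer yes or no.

n − 1 = 2868 = 2^2 · 717, so s = 2 and d = 717.
x_0 = 571^717 mod 2869 = 1.
x_0 = 1, so 571 is not a witness.

no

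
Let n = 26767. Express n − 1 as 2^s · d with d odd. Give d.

13383

Halving: 26766 → 13383; 13383 is odd.
So 26766 = 2^1 · 13383.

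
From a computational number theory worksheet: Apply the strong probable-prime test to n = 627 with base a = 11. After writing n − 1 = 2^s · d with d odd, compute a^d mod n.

n − 1 = 626 = 2^1 · 313, so s = 1 and d = 313.
11^313 mod 627 = 11.

11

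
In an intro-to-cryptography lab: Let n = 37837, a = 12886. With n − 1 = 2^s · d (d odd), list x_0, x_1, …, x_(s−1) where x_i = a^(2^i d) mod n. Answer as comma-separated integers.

2199, 30302

n − 1 = 37836 = 2^2 · 9459, so s = 2 and d = 9459.
x_0 = 12886^9459 mod 37837 = 2199.
x_1 = 2199^2 mod 37837 = 30302.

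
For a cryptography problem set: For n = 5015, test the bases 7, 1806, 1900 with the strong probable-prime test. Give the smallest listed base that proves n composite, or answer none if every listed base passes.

n − 1 = 5014 = 2^1 · 2507, so s = 1 and d = 2507.
Base 7: x_0 = 7^2507 mod 5015 = 1833. x_0 ∉ {1, 5014} and s = 1, so 7 is a Miller–Rabin witness and 5015 is composite.
Base 1806: x_0 = 1806^2507 mod 5015 = 4841. x_0 ∉ {1, 5014} and s = 1, so 1806 is a Miller–Rabin witness and 5015 is composite.
Base 1900: x_0 = 1900^2507 mod 5015 = 3795. x_0 ∉ {1, 5014} and s = 1, so 1900 is a Miller–Rabin witness and 5015 is composite.
The smallest witness among the given bases is 7.

7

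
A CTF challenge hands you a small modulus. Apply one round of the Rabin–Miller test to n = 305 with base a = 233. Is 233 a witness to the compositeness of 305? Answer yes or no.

n − 1 = 304 = 2^4 · 19, so s = 4 and d = 19.
x_0 = 233^19 mod 305 = 72.
x_0 is neither 1 nor 304, so continue squaring.
x_1 = 72^2 mod 305 = 304.
x_1 ≡ −1, so 233 is not a witness.

no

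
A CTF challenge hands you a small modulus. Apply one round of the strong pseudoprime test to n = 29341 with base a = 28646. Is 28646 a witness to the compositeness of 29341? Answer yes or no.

no

n − 1 = 29340 = 2^2 · 7335, so s = 2 and d = 7335.
x_0 = 28646^7335 mod 29341 = 2917.
x_0 is neither 1 nor 29340, so continue squaring.
x_1 = 2917^2 mod 29341 = 29340.
x_1 ≡ −1, so 28646 is not a witness.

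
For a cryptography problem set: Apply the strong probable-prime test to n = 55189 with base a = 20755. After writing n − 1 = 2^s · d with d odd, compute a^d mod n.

n − 1 = 55188 = 2^2 · 13797, so s = 2 and d = 13797.
20755^13797 mod 55189 = 14937.

14937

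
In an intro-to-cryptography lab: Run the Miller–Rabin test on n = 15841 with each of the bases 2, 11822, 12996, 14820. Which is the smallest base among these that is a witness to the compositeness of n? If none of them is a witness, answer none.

none

n − 1 = 15840 = 2^5 · 495, so s = 5 and d = 495.
Base 2: x_0 = 2^495 mod 15841 = 1. x_0 = 1, so 2 is not a witness.
Base 11822: x_0 = 11822^495 mod 15841 = 15840. x_0 = 15840 ≡ −1, so 11822 is not a witness.
Base 12996: x_0 = 12996^495 mod 15841 = 1. x_0 = 1, so 12996 is not a witness.
Base 14820: x_0 = 14820^495 mod 15841 = 1. x_0 = 1, so 14820 is not a witness.
No listed base is a witness for 15841.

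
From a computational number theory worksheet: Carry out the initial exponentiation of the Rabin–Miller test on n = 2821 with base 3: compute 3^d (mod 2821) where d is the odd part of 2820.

1301

n − 1 = 2820 = 2^2 · 705, so s = 2 and d = 705.
Repeated squaring mod 2821: 3^1 ≡ 3, 3^2 ≡ 9, 3^4 ≡ 81, 3^8 ≡ 919, 3^16 ≡ 1082, 3^32 ≡ 9, 3^64 ≡ 81, 3^128 ≡ 919, 3^256 ≡ 1082, 3^512 ≡ 9.
705 = 512 + 128 + 64 + 1, so 3^705 ≡ 9·919·81·3 ≡ 1301 (mod 2821).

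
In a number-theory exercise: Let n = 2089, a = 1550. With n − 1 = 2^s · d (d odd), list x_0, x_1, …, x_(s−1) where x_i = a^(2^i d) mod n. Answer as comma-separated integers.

n − 1 = 2088 = 2^3 · 261, so s = 3 and d = 261.
x_0 = 1550^261 mod 2089 = 1517.
x_1 = 1517^2 mod 2089 = 1300.
x_2 = 1300^2 mod 2089 = 2088.

1517, 1300, 2088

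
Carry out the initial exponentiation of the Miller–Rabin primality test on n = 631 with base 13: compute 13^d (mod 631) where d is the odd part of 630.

630

n − 1 = 630 = 2^1 · 315, so s = 1 and d = 315.
Repeated squaring mod 631: 13^1 ≡ 13, 13^2 ≡ 169, 13^4 ≡ 166, 13^8 ≡ 423, 13^16 ≡ 356, 13^32 ≡ 536, 13^64 ≡ 191, 13^128 ≡ 514, 13^256 ≡ 438.
315 = 256 + 32 + 16 + 8 + 2 + 1, so 13^315 ≡ 438·536·356·423·169·13 ≡ 630 (mod 631).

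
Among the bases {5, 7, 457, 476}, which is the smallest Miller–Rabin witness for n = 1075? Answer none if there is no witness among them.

5

n − 1 = 1074 = 2^1 · 537, so s = 1 and d = 537.
Base 5: x_0 = 5^537 mod 1075 = 475. x_0 ∉ {1, 1074} and s = 1, so 5 is a Miller–Rabin witness and 1075 is composite.
Base 7: x_0 = 7^537 mod 1075 = 257. x_0 ∉ {1, 1074} and s = 1, so 7 is a Miller–Rabin witness and 1075 is composite.
Base 457: x_0 = 457^537 mod 1075 = 882. x_0 ∉ {1, 1074} and s = 1, so 457 is a Miller–Rabin witness and 1075 is composite.
Base 476: x_0 = 476^537 mod 1075 = 426. x_0 ∉ {1, 1074} and s = 1, so 476 is a Miller–Rabin witness and 1075 is composite.
The smallest witness among the given bases is 5.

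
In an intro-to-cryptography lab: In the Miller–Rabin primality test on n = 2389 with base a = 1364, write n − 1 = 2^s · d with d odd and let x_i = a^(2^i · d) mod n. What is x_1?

n − 1 = 2388 = 2^2 · 597, so s = 2 and d = 597.
x_0 = 1364^597 mod 2389 = 285.
x_1 = 285^2 mod 2389 = 2388.

2388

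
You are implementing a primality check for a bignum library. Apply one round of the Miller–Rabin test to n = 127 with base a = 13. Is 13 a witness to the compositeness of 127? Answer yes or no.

no

n − 1 = 126 = 2^1 · 63, so s = 1 and d = 63.
Repeated squaring mod 127: 13^1 ≡ 13, 13^2 ≡ 42, 13^4 ≡ 113, 13^8 ≡ 69, 13^16 ≡ 62, 13^32 ≡ 34.
63 = 32 + 16 + 8 + 4 + 2 + 1, so 13^63 ≡ 34·62·69·113·42·13 ≡ 1 (mod 127).
x_0 = 13^63 mod 127 = 1.
x_0 = 1, so 13 is not a witness.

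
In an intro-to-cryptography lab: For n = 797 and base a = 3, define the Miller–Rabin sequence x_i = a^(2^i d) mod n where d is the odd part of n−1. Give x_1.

n − 1 = 796 = 2^2 · 199, so s = 2 and d = 199.
x_0 = 3^199 mod 797 = 582.
x_1 = 582^2 mod 797 = 796.

796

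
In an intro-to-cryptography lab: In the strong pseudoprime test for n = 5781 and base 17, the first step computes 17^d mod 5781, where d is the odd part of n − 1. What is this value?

n − 1 = 5780 = 2^2 · 1445, so s = 2 and d = 1445.
By repeated squaring, 17^1445 ≡ 4865 (mod 5781).

4865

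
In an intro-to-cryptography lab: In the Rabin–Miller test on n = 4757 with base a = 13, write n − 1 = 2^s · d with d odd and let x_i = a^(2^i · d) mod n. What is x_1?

973

n − 1 = 4756 = 2^2 · 1189, so s = 2 and d = 1189.
Repeated squaring mod 4757: 13^1 ≡ 13, 13^2 ≡ 169, 13^4 ≡ 19, 13^8 ≡ 361, 13^16 ≡ 1882, 13^32 ≡ 2716, 13^64 ≡ 3306, 13^128 ≡ 2807, 13^256 ≡ 1657, 13^512 ≡ 860, 13^1024 ≡ 2265.
1189 = 1024 + 128 + 32 + 4 + 1, so 13^1189 ≡ 2265·2807·2716·19·13 ≡ 2425 (mod 4757).
x_0 = 2425.
x_1 = 2425^2 mod 4757 = 973.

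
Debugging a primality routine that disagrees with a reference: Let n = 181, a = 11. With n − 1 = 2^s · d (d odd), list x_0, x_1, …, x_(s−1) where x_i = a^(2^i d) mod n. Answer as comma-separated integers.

180, 1

n − 1 = 180 = 2^2 · 45, so s = 2 and d = 45.
x_0 = 11^45 mod 181 = 180.
x_1 = 180^2 mod 181 = 1.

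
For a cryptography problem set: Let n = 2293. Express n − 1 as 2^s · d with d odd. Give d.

Halving: 2292 → 1146 → 573; 573 is odd.
So 2292 = 2^2 · 573.

573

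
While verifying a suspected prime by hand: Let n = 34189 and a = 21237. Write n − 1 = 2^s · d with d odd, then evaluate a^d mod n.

n − 1 = 34188 = 2^2 · 8547, so s = 2 and d = 8547.
21237^8547 mod 34189 = 18707.

18707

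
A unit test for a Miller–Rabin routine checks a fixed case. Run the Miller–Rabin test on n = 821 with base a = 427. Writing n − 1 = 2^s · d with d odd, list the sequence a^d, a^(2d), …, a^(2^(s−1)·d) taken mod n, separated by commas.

295, 820

n − 1 = 820 = 2^2 · 205, so s = 2 and d = 205.
x_0 = 427^205 mod 821 = 295.
x_1 = 295^2 mod 821 = 820.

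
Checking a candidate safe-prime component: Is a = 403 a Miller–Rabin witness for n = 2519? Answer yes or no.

yes

n − 1 = 2518 = 2^1 · 1259, so s = 1 and d = 1259.
Repeated squaring mod 2519: 403^1 ≡ 403, 403^2 ≡ 1193, 403^4 ≡ 14, 403^8 ≡ 196, 403^16 ≡ 631, 403^32 ≡ 159, 403^64 ≡ 91, 403^128 ≡ 724, 403^256 ≡ 224, 403^512 ≡ 2315, 403^1024 ≡ 1312.
1259 = 1024 + 128 + 64 + 32 + 8 + 2 + 1, so 403^1259 ≡ 1312·724·91·159·196·1193·403 ≡ 833 (mod 2519).
x_0 = 403^1259 mod 2519 = 833.
x_0 ∉ {1, 2518} and s = 1, so 403 is a Miller–Rabin witness and 2519 is composite.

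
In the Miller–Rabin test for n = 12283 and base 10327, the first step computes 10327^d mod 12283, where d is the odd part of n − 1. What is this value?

n − 1 = 12282 = 2^1 · 6141, so s = 1 and d = 6141.
Repeated squaring mod 12283: 10327^1 ≡ 10327, 10327^2 ≡ 5923, 10327^4 ≡ 1681, 10327^8 ≡ 671, 10327^16 ≡ 8053, 10327^32 ≡ 8852, 10327^64 ≡ 4647, 10327^128 ≡ 1095, 10327^256 ≡ 7574, 10327^512 ≡ 3866, 10327^1024 ≡ 9828, 10327^2048 ≡ 8355, 10327^4096 ≡ 1736.
6141 = 4096 + 1024 + 512 + 256 + 128 + 64 + 32 + 16 + 8 + 4 + 1, so 10327^6141 ≡ 1736·9828·3866·7574·1095·4647·8852·8053·671·1681·10327 ≡ 4716 (mod 12283).

4716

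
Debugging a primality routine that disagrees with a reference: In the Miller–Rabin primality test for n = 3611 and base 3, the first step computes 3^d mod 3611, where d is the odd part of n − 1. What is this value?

1935

n − 1 = 3610 = 2^1 · 1805, so s = 1 and d = 1805.
3^1805 mod 3611 = 1935.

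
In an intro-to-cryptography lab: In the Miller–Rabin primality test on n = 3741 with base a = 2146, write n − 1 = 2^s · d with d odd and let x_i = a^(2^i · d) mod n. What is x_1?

n − 1 = 3740 = 2^2 · 935, so s = 2 and d = 935.
Repeated squaring mod 3741: 2146^1 ≡ 2146, 2146^2 ≡ 145, 2146^4 ≡ 2320, 2146^8 ≡ 2842, 2146^16 ≡ 145, 2146^32 ≡ 2320, 2146^64 ≡ 2842, 2146^128 ≡ 145, 2146^256 ≡ 2320, 2146^512 ≡ 2842.
935 = 512 + 256 + 128 + 32 + 4 + 2 + 1, so 2146^935 ≡ 2842·2320·145·2320·2320·145·2146 ≡ 2668 (mod 3741).
x_0 = 2668.
x_1 = 2668^2 mod 3741 = 2842.

2842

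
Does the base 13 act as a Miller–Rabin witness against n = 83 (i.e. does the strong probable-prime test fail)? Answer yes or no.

no

n − 1 = 82 = 2^1 · 41, so s = 1 and d = 41.
By repeated squaring, 13^41 ≡ 82 (mod 83).
x_0 = 13^41 mod 83 = 82.
x_0 = 82 ≡ −1, so 13 is not a witness.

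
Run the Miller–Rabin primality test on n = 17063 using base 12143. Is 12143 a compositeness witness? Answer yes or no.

yes

n − 1 = 17062 = 2^1 · 8531, so s = 1 and d = 8531.
x_0 = 12143^8531 mod 17063 = 16585.
x_0 ∉ {1, 17062} and s = 1, so 12143 is a Miller–Rabin witness and 17063 is composite.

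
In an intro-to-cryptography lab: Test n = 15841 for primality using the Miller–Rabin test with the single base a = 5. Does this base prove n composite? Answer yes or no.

yes

n − 1 = 15840 = 2^5 · 495, so s = 5 and d = 495.
Repeated squaring mod 15841: 5^1 ≡ 5, 5^2 ≡ 25, 5^4 ≡ 625, 5^8 ≡ 10441, 5^16 ≡ 12560, 5^32 ≡ 8922, 5^64 ≡ 1059, 5^128 ≡ 12611, 5^256 ≡ 9522.
495 = 256 + 128 + 64 + 32 + 8 + 4 + 2 + 1, so 5^495 ≡ 9522·12611·1059·8922·10441·625·25·5 ≡ 3380 (mod 15841).
x_0 = 5^495 mod 15841 = 3380.
x_0 is neither 1 nor 15840, so continue squaring.
x_1 = 3380^2 mod 15841 = 3039.
x_2 = 3039^2 mod 15841 = 218.
x_3 = 218^2 mod 15841 = 1.
x_3 = 1 but x_2 ≠ ±1, a nontrivial square root of 1 — 5 is a witness and 15841 is composite.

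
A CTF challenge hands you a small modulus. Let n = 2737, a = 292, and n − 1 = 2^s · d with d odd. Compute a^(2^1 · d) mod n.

729

n − 1 = 2736 = 2^4 · 171, so s = 4 and d = 171.
x_0 = 292^171 mod 2737 = 993.
x_1 = 993^2 mod 2737 = 729.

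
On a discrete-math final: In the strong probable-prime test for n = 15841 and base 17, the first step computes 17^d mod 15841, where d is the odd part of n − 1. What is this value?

10198

n − 1 = 15840 = 2^5 · 495, so s = 5 and d = 495.
Repeated squaring mod 15841: 17^1 ≡ 17, 17^2 ≡ 289, 17^4 ≡ 4316, 17^8 ≡ 14681, 17^16 ≡ 14956, 17^32 ≡ 7016, 17^64 ≡ 6269, 17^128 ≡ 14681, 17^256 ≡ 14956.
495 = 256 + 128 + 64 + 32 + 8 + 4 + 2 + 1, so 17^495 ≡ 14956·14681·6269·7016·14681·4316·289·17 ≡ 10198 (mod 15841).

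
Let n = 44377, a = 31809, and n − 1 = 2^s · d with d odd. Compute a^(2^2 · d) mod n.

29504

n − 1 = 44376 = 2^3 · 5547, so s = 3 and d = 5547.
x_0 = 31809^5547 mod 44377 = 42844.
x_1 = 42844^2 mod 44377 = 42485.
x_2 = 42485^2 mod 44377 = 29504.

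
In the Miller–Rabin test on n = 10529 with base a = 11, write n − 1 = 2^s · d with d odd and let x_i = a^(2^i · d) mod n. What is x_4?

n − 1 = 10528 = 2^5 · 329, so s = 5 and d = 329.
x_0 = 11^329 mod 10529 = 9517.
x_1 = 9517^2 mod 10529 = 2831.
x_2 = 2831^2 mod 10529 = 1992.
x_3 = 1992^2 mod 10529 = 9160.
x_4 = 9160^2 mod 10529 = 10528.

10528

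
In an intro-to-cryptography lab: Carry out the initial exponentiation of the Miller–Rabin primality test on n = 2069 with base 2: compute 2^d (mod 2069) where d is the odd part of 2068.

164

n − 1 = 2068 = 2^2 · 517, so s = 2 and d = 517.
2^517 mod 2069 = 164.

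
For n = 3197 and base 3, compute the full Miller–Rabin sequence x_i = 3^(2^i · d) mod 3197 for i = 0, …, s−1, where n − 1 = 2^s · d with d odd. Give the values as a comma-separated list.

n − 1 = 3196 = 2^2 · 799, so s = 2 and d = 799.
x_0 = 3^799 mod 3197 = 2141.
x_1 = 2141^2 mod 3197 = 2580.

2141, 2580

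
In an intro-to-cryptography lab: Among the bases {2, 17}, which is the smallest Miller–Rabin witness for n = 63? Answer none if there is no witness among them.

n − 1 = 62 = 2^1 · 31, so s = 1 and d = 31.
Base 2: x_0 = 2^31 mod 63 = 2. x_0 ∉ {1, 62} and s = 1, so 2 is a Miller–Rabin witness and 63 is composite.
Base 17: x_0 = 17^31 mod 63 = 17. x_0 ∉ {1, 62} and s = 1, so 17 is a Miller–Rabin witness and 63 is composite.
The smallest witness among the given bases is 2.

2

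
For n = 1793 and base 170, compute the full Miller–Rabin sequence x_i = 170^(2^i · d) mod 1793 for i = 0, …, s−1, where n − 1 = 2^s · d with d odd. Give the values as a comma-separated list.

n − 1 = 1792 = 2^8 · 7, so s = 8 and d = 7.
x_0 = 170^7 mod 1793 = 1697.
x_1 = 1697^2 mod 1793 = 251.
x_2 = 251^2 mod 1793 = 246.
x_3 = 246^2 mod 1793 = 1347.
x_4 = 1347^2 mod 1793 = 1686.
x_5 = 1686^2 mod 1793 = 691.
x_6 = 691^2 mod 1793 = 543.
x_7 = 543^2 mod 1793 = 797.

1697, 251, 246, 1347, 1686, 691, 543, 797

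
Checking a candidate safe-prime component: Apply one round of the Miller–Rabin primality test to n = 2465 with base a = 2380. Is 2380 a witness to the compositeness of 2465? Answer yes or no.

n − 1 = 2464 = 2^5 · 77, so s = 5 and d = 77.
x_0 = 2380^77 mod 2465 = 510.
x_0 is neither 1 nor 2464, so continue squaring.
x_1 = 510^2 mod 2465 = 1275.
x_2 = 1275^2 mod 2465 = 1190.
x_3 = 1190^2 mod 2465 = 1190.
x_4 = 1190^2 mod 2465 = 1190.
Reached i = s−1 = 4 without hitting −1: 2380 is a Miller–Rabin witness and 2465 is composite.

yes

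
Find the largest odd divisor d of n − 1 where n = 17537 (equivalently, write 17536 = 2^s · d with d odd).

Halving: 17536 → 8768 → 4384 → 2192 → 1096 → 548 → 274 → 137; 137 is odd.
So 17536 = 2^7 · 137.

137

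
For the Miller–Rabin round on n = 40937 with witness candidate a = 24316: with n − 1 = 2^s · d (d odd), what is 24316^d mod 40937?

5787

n − 1 = 40936 = 2^3 · 5117, so s = 3 and d = 5117.
24316^5117 mod 40937 = 5787.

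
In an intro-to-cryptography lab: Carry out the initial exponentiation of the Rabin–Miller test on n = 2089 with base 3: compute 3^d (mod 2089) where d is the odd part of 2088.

789

n − 1 = 2088 = 2^3 · 261, so s = 3 and d = 261.
By repeated squaring, 3^261 ≡ 789 (mod 2089).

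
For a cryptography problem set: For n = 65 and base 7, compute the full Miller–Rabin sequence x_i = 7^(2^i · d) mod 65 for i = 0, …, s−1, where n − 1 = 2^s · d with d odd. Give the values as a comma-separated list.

n − 1 = 64 = 2^6 · 1, so s = 6 and d = 1.
x_0 = 7^1 mod 65 = 7.
x_1 = 7^2 mod 65 = 49.
x_2 = 49^2 mod 65 = 61.
x_3 = 61^2 mod 65 = 16.
x_4 = 16^2 mod 65 = 61.
x_5 = 61^2 mod 65 = 16.

7, 49, 61, 16, 61, 16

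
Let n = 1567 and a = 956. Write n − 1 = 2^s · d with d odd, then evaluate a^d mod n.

n − 1 = 1566 = 2^1 · 783, so s = 1 and d = 783.
956^783 mod 1567 = 1566.

1566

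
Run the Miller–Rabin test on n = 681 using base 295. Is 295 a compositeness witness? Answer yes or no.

yes

n − 1 = 680 = 2^3 · 85, so s = 3 and d = 85.
Repeated squaring mod 681: 295^1 ≡ 295, 295^2 ≡ 538, 295^4 ≡ 19, 295^8 ≡ 361, 295^16 ≡ 250, 295^32 ≡ 529, 295^64 ≡ 631.
85 = 64 + 16 + 4 + 1, so 295^85 ≡ 631·250·19·295 ≡ 142 (mod 681).
x_0 = 295^85 mod 681 = 142.
x_0 is neither 1 nor 680, so continue squaring.
x_1 = 142^2 mod 681 = 415.
x_2 = 415^2 mod 681 = 613.
Reached i = s−1 = 2 without hitting −1: 295 is a Miller–Rabin witness and 681 is composite.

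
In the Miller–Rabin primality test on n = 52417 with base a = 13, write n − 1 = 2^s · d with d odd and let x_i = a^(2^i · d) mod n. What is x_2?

n − 1 = 52416 = 2^6 · 819, so s = 6 and d = 819.
By repeated squaring, 13^819 ≡ 29628 (mod 52417).
x_0 = 29628.
x_1 = 29628^2 mod 52417 = 43302.
x_2 = 43302^2 mod 52417 = 2280.

2280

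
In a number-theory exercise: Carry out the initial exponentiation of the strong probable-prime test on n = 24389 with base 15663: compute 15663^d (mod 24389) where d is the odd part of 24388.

n − 1 = 24388 = 2^2 · 6097, so s = 2 and d = 6097.
Repeated squaring mod 24389: 15663^1 ≡ 15663, 15663^2 ≡ 618, 15663^4 ≡ 16089, 15663^8 ≡ 15464, 15663^16 ≡ 1151, 15663^32 ≡ 7795, 15663^64 ≡ 9026, 15663^128 ≡ 9416, 15663^256 ≡ 7041, 15663^512 ≡ 17233, 15663^1024 ≡ 15825, 15663^2048 ≡ 4373, 15663^4096 ≡ 2153.
6097 = 4096 + 1024 + 512 + 256 + 128 + 64 + 16 + 1, so 15663^6097 ≡ 2153·15825·17233·7041·9416·9026·1151·15663 ≡ 13473 (mod 24389).

13473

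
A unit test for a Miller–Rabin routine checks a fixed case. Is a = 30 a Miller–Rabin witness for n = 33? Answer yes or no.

n − 1 = 32 = 2^5 · 1, so s = 5 and d = 1.
x_0 = 30^1 mod 33 = 30.
x_0 is neither 1 nor 32, so continue squaring.
x_1 = 30^2 mod 33 = 9.
x_2 = 9^2 mod 33 = 15.
x_3 = 15^2 mod 33 = 27.
x_4 = 27^2 mod 33 = 3.
Reached i = s−1 = 4 without hitting −1: 30 is a Miller–Rabin witness and 33 is composite.

yes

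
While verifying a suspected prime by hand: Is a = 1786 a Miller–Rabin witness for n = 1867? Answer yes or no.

no

n − 1 = 1866 = 2^1 · 933, so s = 1 and d = 933.
x_0 = 1786^933 mod 1867 = 1866.
x_0 = 1866 ≡ −1, so 1786 is not a witness.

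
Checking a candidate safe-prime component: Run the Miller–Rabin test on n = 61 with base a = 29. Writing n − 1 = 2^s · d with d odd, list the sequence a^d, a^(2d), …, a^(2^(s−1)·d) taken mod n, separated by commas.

50, 60

n − 1 = 60 = 2^2 · 15, so s = 2 and d = 15.
x_0 = 29^15 mod 61 = 50.
x_1 = 50^2 mod 61 = 60.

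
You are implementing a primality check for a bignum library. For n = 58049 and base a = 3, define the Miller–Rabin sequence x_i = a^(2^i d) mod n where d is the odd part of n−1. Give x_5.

58048

n − 1 = 58048 = 2^6 · 907, so s = 6 and d = 907.
x_0 = 3^907 mod 58049 = 9966.
x_1 = 9966^2 mod 58049 = 57366.
x_2 = 57366^2 mod 58049 = 2097.
x_3 = 2097^2 mod 58049 = 43734.
x_4 = 43734^2 mod 58049 = 6255.
x_5 = 6255^2 mod 58049 = 58048.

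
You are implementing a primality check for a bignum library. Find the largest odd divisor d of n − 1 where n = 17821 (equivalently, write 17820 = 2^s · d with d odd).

Halving: 17820 → 8910 → 4455; 4455 is odd.
So 17820 = 2^2 · 4455.

4455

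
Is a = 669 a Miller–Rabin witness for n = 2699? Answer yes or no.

n − 1 = 2698 = 2^1 · 1349, so s = 1 and d = 1349.
x_0 = 669^1349 mod 2699 = 1.
x_0 = 1, so 669 is not a witness.

no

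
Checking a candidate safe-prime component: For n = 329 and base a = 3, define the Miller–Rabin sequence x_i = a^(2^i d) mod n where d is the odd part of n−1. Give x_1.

n − 1 = 328 = 2^3 · 41, so s = 3 and d = 41.
x_0 = 3^41 mod 329 = 194.
x_1 = 194^2 mod 329 = 130.

130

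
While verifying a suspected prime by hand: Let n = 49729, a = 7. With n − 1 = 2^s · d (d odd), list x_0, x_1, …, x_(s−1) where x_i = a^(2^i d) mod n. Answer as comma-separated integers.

n − 1 = 49728 = 2^6 · 777, so s = 6 and d = 777.
x_0 = 7^777 mod 49729 = 7583.
x_1 = 7583^2 mod 49729 = 15165.
x_2 = 15165^2 mod 49729 = 30329.
x_3 = 30329^2 mod 49729 = 10928.
x_4 = 10928^2 mod 49729 = 21855.
x_5 = 21855^2 mod 49729 = 43709.

7583, 15165, 30329, 10928, 21855, 43709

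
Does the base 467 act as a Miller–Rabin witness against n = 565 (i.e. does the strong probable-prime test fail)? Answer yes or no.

n − 1 = 564 = 2^2 · 141, so s = 2 and d = 141.
Repeated squaring mod 565: 467^1 ≡ 467, 467^2 ≡ 564, 467^4 ≡ 1, 467^8 ≡ 1, 467^16 ≡ 1, 467^32 ≡ 1, 467^64 ≡ 1, 467^128 ≡ 1.
141 = 128 + 8 + 4 + 1, so 467^141 ≡ 1·1·1·467 ≡ 467 (mod 565).
x_0 = 467^141 mod 565 = 467.
x_0 is neither 1 nor 564, so continue squaring.
x_1 = 467^2 mod 565 = 564.
x_1 ≡ −1, so 467 is not a witness.

no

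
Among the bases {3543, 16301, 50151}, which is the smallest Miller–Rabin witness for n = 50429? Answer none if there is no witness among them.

3543

n − 1 = 50428 = 2^2 · 12607, so s = 2 and d = 12607.
Base 3543: x_0 = 3543^12607 mod 50429 = 21372. x_0 is neither 1 nor 50428, so continue squaring. x_1 = 21372^2 mod 50429 = 26931. Reached i = s−1 = 1 without hitting −1: 3543 is a Miller–Rabin witness and 50429 is composite.
Base 16301: x_0 = 16301^12607 mod 50429 = 29525. x_0 is neither 1 nor 50428, so continue squaring. x_1 = 29525^2 mod 50429 = 9931. Reached i = s−1 = 1 without hitting −1: 16301 is a Miller–Rabin witness and 50429 is composite.
Base 50151: x_0 = 50151^12607 mod 50429 = 23633. x_0 is neither 1 nor 50428, so continue squaring. x_1 = 23633^2 mod 50429 = 17514. Reached i = s−1 = 1 without hitting −1: 50151 is a Miller–Rabin witness and 50429 is composite.
The smallest witness among the given bases is 3543.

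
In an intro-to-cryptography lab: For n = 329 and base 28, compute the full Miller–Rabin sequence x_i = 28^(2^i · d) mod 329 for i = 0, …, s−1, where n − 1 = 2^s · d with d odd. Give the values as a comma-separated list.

n − 1 = 328 = 2^3 · 41, so s = 3 and d = 41.
x_0 = 28^41 mod 329 = 259.
x_1 = 259^2 mod 329 = 294.
x_2 = 294^2 mod 329 = 238.

259, 294, 238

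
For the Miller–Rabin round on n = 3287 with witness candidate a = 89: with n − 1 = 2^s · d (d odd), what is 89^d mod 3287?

3244

n − 1 = 3286 = 2^1 · 1643, so s = 1 and d = 1643.
89^1643 mod 3287 = 3244.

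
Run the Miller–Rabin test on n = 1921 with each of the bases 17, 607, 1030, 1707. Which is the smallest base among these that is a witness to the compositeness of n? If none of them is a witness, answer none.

17

n − 1 = 1920 = 2^7 · 15, so s = 7 and d = 15.
Base 17: x_0 = 17^15 mod 1921 = 1615. x_0 is neither 1 nor 1920, so continue squaring. x_1 = 1615^2 mod 1921 = 1428. x_2 = 1428^2 mod 1921 = 1003. x_3 = 1003^2 mod 1921 = 1326. x_4 = 1326^2 mod 1921 = 561. x_5 = 561^2 mod 1921 = 1598. x_6 = 1598^2 mod 1921 = 595. Reached i = s−1 = 6 without hitting −1: 17 is a Miller–Rabin witness and 1921 is composite.
Base 607: x_0 = 607^15 mod 1921 = 826. x_0 is neither 1 nor 1920, so continue squaring. x_1 = 826^2 mod 1921 = 321. x_2 = 321^2 mod 1921 = 1228. x_3 = 1228^2 mod 1921 = 1920. x_3 ≡ −1, so 607 is not a witness.
Base 1030: x_0 = 1030^15 mod 1921 = 760. x_0 is neither 1 nor 1920, so continue squaring. x_1 = 760^2 mod 1921 = 1300. x_2 = 1300^2 mod 1921 = 1441. x_3 = 1441^2 mod 1921 = 1801. x_4 = 1801^2 mod 1921 = 953. x_5 = 953^2 mod 1921 = 1497. x_6 = 1497^2 mod 1921 = 1123. Reached i = s−1 = 6 without hitting −1: 1030 is a Miller–Rabin witness and 1921 is composite.
Base 1707: x_0 = 1707^15 mod 1921 = 668. x_0 is neither 1 nor 1920, so continue squaring. x_1 = 668^2 mod 1921 = 552. x_2 = 552^2 mod 1921 = 1186. x_3 = 1186^2 mod 1921 = 424. x_4 = 424^2 mod 1921 = 1123. x_5 = 1123^2 mod 1921 = 953. x_6 = 953^2 mod 1921 = 1497. Reached i = s−1 = 6 without hitting −1: 1707 is a Miller–Rabin witness and 1921 is composite.
The smallest witness among the given bases is 17.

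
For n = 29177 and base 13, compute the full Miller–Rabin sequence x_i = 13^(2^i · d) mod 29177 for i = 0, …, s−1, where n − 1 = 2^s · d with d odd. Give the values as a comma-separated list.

n − 1 = 29176 = 2^3 · 3647, so s = 3 and d = 3647.
x_0 = 13^3647 mod 29177 = 21999.
x_1 = 21999^2 mod 29177 = 26279.
x_2 = 26279^2 mod 29177 = 24605.

21999, 26279, 24605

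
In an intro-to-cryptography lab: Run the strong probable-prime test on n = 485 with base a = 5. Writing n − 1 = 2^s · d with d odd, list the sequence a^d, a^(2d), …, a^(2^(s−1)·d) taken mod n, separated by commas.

110, 460

n − 1 = 484 = 2^2 · 121, so s = 2 and d = 121.
x_0 = 5^121 mod 485 = 110.
x_1 = 110^2 mod 485 = 460.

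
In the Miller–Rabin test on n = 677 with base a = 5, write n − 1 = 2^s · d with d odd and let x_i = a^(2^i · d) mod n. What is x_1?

n − 1 = 676 = 2^2 · 169, so s = 2 and d = 169.
x_0 = 5^169 mod 677 = 26.
x_1 = 26^2 mod 677 = 676.

676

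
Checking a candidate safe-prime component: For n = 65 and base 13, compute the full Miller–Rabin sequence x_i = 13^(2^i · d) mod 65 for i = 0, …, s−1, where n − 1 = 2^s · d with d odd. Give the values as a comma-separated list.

13, 39, 26, 26, 26, 26

n − 1 = 64 = 2^6 · 1, so s = 6 and d = 1.
x_0 = 13^1 mod 65 = 13.
x_1 = 13^2 mod 65 = 39.
x_2 = 39^2 mod 65 = 26.
x_3 = 26^2 mod 65 = 26.
x_4 = 26^2 mod 65 = 26.
x_5 = 26^2 mod 65 = 26.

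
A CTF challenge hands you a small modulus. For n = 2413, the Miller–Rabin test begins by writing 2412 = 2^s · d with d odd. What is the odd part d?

Halving: 2412 → 1206 → 603; 603 is odd.
So 2412 = 2^2 · 603.

603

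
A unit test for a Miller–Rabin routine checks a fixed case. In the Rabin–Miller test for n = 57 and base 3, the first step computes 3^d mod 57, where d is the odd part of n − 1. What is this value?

21

n − 1 = 56 = 2^3 · 7, so s = 3 and d = 7.
By repeated squaring, 3^7 ≡ 21 (mod 57).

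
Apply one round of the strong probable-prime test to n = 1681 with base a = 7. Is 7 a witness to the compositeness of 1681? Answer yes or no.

n − 1 = 1680 = 2^4 · 105, so s = 4 and d = 105.
x_0 = 7^105 mod 1681 = 454.
x_0 is neither 1 nor 1680, so continue squaring.
x_1 = 454^2 mod 1681 = 1034.
x_2 = 1034^2 mod 1681 = 40.
x_3 = 40^2 mod 1681 = 1600.
Reached i = s−1 = 3 without hitting −1: 7 is a Miller–Rabin witness and 1681 is composite.

yes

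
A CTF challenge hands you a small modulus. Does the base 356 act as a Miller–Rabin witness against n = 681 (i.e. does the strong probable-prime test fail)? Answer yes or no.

n − 1 = 680 = 2^3 · 85, so s = 3 and d = 85.
x_0 = 356^85 mod 681 = 203.
x_0 is neither 1 nor 680, so continue squaring.
x_1 = 203^2 mod 681 = 349.
x_2 = 349^2 mod 681 = 583.
Reached i = s−1 = 2 without hitting −1: 356 is a Miller–Rabin witness and 681 is composite.

yes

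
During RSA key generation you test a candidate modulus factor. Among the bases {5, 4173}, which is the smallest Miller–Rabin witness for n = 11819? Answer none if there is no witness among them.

5

n − 1 = 11818 = 2^1 · 5909, so s = 1 and d = 5909.
Base 5: x_0 = 5^5909 mod 11819 = 792. x_0 ∉ {1, 11818} and s = 1, so 5 is a Miller–Rabin witness and 11819 is composite.
Base 4173: x_0 = 4173^5909 mod 11819 = 1751. x_0 ∉ {1, 11818} and s = 1, so 4173 is a Miller–Rabin witness and 11819 is composite.
The smallest witness among the given bases is 5.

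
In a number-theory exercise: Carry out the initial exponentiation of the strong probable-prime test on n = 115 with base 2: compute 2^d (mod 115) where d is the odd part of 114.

27

n − 1 = 114 = 2^1 · 57, so s = 1 and d = 57.
By repeated squaring, 2^57 ≡ 27 (mod 115).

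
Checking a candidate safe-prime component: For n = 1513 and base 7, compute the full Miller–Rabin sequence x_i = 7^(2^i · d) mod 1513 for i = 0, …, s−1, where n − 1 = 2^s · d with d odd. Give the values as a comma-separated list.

567, 733, 174

n − 1 = 1512 = 2^3 · 189, so s = 3 and d = 189.
x_0 = 7^189 mod 1513 = 567.
x_1 = 567^2 mod 1513 = 733.
x_2 = 733^2 mod 1513 = 174.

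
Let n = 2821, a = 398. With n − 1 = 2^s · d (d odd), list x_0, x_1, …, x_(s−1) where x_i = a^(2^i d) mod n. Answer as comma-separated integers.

n − 1 = 2820 = 2^2 · 705, so s = 2 and d = 705.
x_0 = 398^705 mod 2821 = 216.
x_1 = 216^2 mod 2821 = 1520.

216, 1520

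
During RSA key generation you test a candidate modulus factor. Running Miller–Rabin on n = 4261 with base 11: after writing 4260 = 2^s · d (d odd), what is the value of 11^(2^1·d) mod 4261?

n − 1 = 4260 = 2^2 · 1065, so s = 2 and d = 1065.
x_0 = 11^1065 mod 4261 = 4260.
x_1 = 4260^2 mod 4261 = 1.

1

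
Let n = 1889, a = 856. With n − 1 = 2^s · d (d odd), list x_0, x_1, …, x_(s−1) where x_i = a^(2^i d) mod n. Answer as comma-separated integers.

1648, 1411, 1804, 1558, 1888

n − 1 = 1888 = 2^5 · 59, so s = 5 and d = 59.
x_0 = 856^59 mod 1889 = 1648.
x_1 = 1648^2 mod 1889 = 1411.
x_2 = 1411^2 mod 1889 = 1804.
x_3 = 1804^2 mod 1889 = 1558.
x_4 = 1558^2 mod 1889 = 1888.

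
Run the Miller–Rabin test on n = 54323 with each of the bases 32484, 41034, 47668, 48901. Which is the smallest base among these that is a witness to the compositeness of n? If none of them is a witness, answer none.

n − 1 = 54322 = 2^1 · 27161, so s = 1 and d = 27161.
Base 32484: x_0 = 32484^27161 mod 54323 = 54322. x_0 = 54322 ≡ −1, so 32484 is not a witness.
Base 41034: x_0 = 41034^27161 mod 54323 = 1. x_0 = 1, so 41034 is not a witness.
Base 47668: x_0 = 47668^27161 mod 54323 = 54322. x_0 = 54322 ≡ −1, so 47668 is not a witness.
Base 48901: x_0 = 48901^27161 mod 54323 = 1. x_0 = 1, so 48901 is not a witness.
No listed base is a witness for 54323.

none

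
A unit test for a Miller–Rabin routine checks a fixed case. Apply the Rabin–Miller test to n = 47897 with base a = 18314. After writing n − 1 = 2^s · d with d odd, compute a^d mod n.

n − 1 = 47896 = 2^3 · 5987, so s = 3 and d = 5987.
18314^5987 mod 47897 = 40984.

40984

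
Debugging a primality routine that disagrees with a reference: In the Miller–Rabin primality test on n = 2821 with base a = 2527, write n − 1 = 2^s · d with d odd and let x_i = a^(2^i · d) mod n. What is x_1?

n − 1 = 2820 = 2^2 · 705, so s = 2 and d = 705.
x_0 = 2527^705 mod 2821 = 1799.
x_1 = 1799^2 mod 2821 = 714.

714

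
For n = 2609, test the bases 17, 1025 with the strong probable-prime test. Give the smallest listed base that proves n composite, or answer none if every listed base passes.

none

n − 1 = 2608 = 2^4 · 163, so s = 4 and d = 163.
Base 17: x_0 = 17^163 mod 2609 = 2338. x_0 is neither 1 nor 2608, so continue squaring. x_1 = 2338^2 mod 2609 = 389. x_2 = 389^2 mod 2609 = 2608. x_2 ≡ −1, so 17 is not a witness.
Base 1025: x_0 = 1025^163 mod 2609 = 743. x_0 is neither 1 nor 2608, so continue squaring. x_1 = 743^2 mod 2609 = 1550. x_2 = 1550^2 mod 2609 = 2220. x_3 = 2220^2 mod 2609 = 2608. x_3 ≡ −1, so 1025 is not a witness.
No listed base is a witness for 2609.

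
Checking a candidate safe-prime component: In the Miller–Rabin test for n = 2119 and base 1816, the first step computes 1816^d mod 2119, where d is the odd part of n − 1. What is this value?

n − 1 = 2118 = 2^1 · 1059, so s = 1 and d = 1059.
Repeated squaring mod 2119: 1816^1 ≡ 1816, 1816^2 ≡ 692, 1816^4 ≡ 2089, 1816^8 ≡ 900, 1816^16 ≡ 542, 1816^32 ≡ 1342, 1816^64 ≡ 1933, 1816^128 ≡ 692, 1816^256 ≡ 2089, 1816^512 ≡ 900, 1816^1024 ≡ 542.
1059 = 1024 + 32 + 2 + 1, so 1816^1059 ≡ 542·1342·692·1816 ≡ 222 (mod 2119).

222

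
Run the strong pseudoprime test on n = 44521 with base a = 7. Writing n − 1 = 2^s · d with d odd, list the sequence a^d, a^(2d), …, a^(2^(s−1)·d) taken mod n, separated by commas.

40089, 8863, 17725

n − 1 = 44520 = 2^3 · 5565, so s = 3 and d = 5565.
x_0 = 7^5565 mod 44521 = 40089.
x_1 = 40089^2 mod 44521 = 8863.
x_2 = 8863^2 mod 44521 = 17725.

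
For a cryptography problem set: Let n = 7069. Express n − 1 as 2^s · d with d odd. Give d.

1767

Halving: 7068 → 3534 → 1767; 1767 is odd.
So 7068 = 2^2 · 1767.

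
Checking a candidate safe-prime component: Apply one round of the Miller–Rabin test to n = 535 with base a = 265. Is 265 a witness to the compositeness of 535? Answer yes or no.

n − 1 = 534 = 2^1 · 267, so s = 1 and d = 267.
By repeated squaring, 265^267 ≡ 395 (mod 535).
x_0 = 265^267 mod 535 = 395.
x_0 ∉ {1, 534} and s = 1, so 265 is a Miller–Rabin witness and 535 is composite.

yes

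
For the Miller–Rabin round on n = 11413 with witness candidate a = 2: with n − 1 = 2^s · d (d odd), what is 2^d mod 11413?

5749

n − 1 = 11412 = 2^2 · 2853, so s = 2 and d = 2853.
2^2853 mod 11413 = 5749.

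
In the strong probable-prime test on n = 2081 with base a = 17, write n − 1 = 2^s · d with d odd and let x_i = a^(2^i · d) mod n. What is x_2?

n − 1 = 2080 = 2^5 · 65, so s = 5 and d = 65.
x_0 = 17^65 mod 2081 = 988.
x_1 = 988^2 mod 2081 = 155.
x_2 = 155^2 mod 2081 = 1134.

1134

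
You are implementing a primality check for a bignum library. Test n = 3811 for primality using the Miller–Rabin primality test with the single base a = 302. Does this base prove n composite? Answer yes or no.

yes

n − 1 = 3810 = 2^1 · 1905, so s = 1 and d = 1905.
x_0 = 302^1905 mod 3811 = 3077.
x_0 ∉ {1, 3810} and s = 1, so 302 is a Miller–Rabin witness and 3811 is composite.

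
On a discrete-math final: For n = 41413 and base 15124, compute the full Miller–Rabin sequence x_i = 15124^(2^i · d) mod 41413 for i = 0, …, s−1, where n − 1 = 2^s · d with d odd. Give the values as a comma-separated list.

41412, 1

n − 1 = 41412 = 2^2 · 10353, so s = 2 and d = 10353.
x_0 = 15124^10353 mod 41413 = 41412.
x_1 = 41412^2 mod 41413 = 1.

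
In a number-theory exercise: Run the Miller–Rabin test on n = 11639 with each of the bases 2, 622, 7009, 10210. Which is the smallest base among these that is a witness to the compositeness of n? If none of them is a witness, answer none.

n − 1 = 11638 = 2^1 · 5819, so s = 1 and d = 5819.
Base 2: x_0 = 2^5819 mod 11639 = 7963. x_0 ∉ {1, 11638} and s = 1, so 2 is a Miller–Rabin witness and 11639 is composite.
Base 622: x_0 = 622^5819 mod 11639 = 6586. x_0 ∉ {1, 11638} and s = 1, so 622 is a Miller–Rabin witness and 11639 is composite.
Base 7009: x_0 = 7009^5819 mod 11639 = 6009. x_0 ∉ {1, 11638} and s = 1, so 7009 is a Miller–Rabin witness and 11639 is composite.
Base 10210: x_0 = 10210^5819 mod 11639 = 184. x_0 ∉ {1, 11638} and s = 1, so 10210 is a Miller–Rabin witness and 11639 is composite.
The smallest witness among the given bases is 2.

2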